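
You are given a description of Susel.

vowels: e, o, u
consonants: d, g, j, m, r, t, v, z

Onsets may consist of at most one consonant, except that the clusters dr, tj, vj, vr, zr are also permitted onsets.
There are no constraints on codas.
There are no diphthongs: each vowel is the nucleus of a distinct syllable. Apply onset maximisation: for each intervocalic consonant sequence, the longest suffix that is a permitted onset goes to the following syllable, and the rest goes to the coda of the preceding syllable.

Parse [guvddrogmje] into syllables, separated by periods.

guvd.drogm.je

Vowels present: u, o, e; each is a nucleus, giving 3 syllables.
Between /u/ (V1) and /o/ (V2): /vddr/ — longest licit onset from the right is /dr/, leaving /vd/ as coda.
Between /o/ (V2) and /e/ (V3): cluster /gmj/ — the longest permitted-onset suffix is /j/; onset = /j/, preceding coda = /gm/.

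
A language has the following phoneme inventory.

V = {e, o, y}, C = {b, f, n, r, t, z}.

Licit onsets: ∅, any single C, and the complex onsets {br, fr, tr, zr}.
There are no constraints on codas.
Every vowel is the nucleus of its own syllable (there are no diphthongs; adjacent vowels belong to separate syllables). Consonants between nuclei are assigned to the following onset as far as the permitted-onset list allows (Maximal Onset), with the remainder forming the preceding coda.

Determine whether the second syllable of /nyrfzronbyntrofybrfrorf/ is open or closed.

closed

Vowels present: y, o, y, o, y, o; each is a nucleus, giving 6 syllables.
V1 /y/ – V2 /o/: /rfzr/; trying suffixes from longest down, /zr/ is the first permitted one, so coda /rf/ | onset /zr/.
V2 /o/ – V3 /y/: /nb/; trying suffixes from longest down, /b/ is the first permitted one, so coda /n/ | onset /b/.
V3 /y/ – V4 /o/: /ntr/ splits as /n/ + /tr/ (/tr/ is the longest suffix that is a licit onset).
V4 /o/ – V5 /y/: just /f/ — single C goes to the following onset.
V5 /y/ – V6 /o/: /brfr/; trying suffixes from longest down, /fr/ is the first permitted one, so coda /br/ | onset /fr/.
Putting it together: nyrf.zron.byn.tro.fybr.frorf.
Syllable 2 is /zron/ with coda /n/, so it is closed.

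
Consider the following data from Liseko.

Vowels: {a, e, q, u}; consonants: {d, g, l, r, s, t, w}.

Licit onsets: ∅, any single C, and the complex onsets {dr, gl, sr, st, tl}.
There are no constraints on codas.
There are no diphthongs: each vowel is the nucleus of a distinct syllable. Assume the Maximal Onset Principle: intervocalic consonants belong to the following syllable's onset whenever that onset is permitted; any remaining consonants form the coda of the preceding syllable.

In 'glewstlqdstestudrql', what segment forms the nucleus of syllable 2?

q

The vowels are e, q, e, u, q — 5 nuclei, so 5 syllables.
The second nucleus (vowel 2 from the left) is /q/.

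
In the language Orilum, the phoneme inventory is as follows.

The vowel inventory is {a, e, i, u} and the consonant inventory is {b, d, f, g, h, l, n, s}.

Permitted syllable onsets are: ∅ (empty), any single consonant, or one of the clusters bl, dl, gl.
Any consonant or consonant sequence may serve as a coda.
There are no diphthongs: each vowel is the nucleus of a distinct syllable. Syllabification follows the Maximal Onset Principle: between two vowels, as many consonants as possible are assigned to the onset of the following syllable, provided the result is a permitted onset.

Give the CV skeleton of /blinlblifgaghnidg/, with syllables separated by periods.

Vowels present: i, i, a, i; each is a nucleus, giving 4 syllables.
Between /i/ (V1) and /i/ (V2): /nlbl/ — longest licit onset from the right is /bl/, leaving /nl/ as coda.
Between /i/ (V2) and /a/ (V3): /fg/ — longest licit onset from the right is /g/, leaving /f/ as coda.
Between /a/ (V3) and /i/ (V4): cluster /ghn/ — the longest permitted-onset suffix is /n/; onset = /n/, preceding coda = /gh/.
Result: blinl.blif.gagh.nidg.
Mapping each syllable to C/V: /blinl/ → CCVCC, /blif/ → CCVC, /gagh/ → CVCC, /nidg/ → CVCC.

CCVCC.CCVC.CVCC.CVCC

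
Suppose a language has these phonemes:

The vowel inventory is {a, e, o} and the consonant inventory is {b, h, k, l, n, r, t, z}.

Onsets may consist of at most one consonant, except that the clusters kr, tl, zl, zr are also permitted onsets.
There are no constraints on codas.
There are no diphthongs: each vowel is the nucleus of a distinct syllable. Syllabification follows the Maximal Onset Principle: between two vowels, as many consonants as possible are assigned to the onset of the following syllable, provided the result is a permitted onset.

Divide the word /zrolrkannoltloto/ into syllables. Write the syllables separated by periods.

zrolr.kan.nol.tlo.to

Nuclei (vowels): o, a, o, o, o → 5 syllables.
σ1/σ2 boundary: /lrk/ splits as /lr/ + /k/ (/k/ is the longest suffix that is a licit onset).
σ2/σ3 boundary: /nn/; trying suffixes from longest down, /n/ is the first permitted one, so coda /n/ | onset /n/.
σ3/σ4 boundary: cluster /ltl/ — the longest permitted-onset suffix is /tl/; onset = /tl/, preceding coda = /l/.
σ4/σ5 boundary: just /t/ — single C goes to the following onset.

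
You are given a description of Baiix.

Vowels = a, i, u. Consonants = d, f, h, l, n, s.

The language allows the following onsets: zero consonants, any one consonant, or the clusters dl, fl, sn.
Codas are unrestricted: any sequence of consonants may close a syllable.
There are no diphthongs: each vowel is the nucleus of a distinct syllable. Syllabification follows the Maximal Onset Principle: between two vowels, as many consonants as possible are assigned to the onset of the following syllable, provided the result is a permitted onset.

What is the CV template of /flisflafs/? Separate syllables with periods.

The vowels are i, a — 2 nuclei, so 2 syllables.
σ1/σ2 boundary: cluster /sfl/ — the longest permitted-onset suffix is /fl/; onset = /fl/, preceding coda = /s/.
So the parse is flis.flafs.
Mapping each syllable to C/V: /flis/ → CCVC, /flafs/ → CCVCC.

CCVC.CCVCC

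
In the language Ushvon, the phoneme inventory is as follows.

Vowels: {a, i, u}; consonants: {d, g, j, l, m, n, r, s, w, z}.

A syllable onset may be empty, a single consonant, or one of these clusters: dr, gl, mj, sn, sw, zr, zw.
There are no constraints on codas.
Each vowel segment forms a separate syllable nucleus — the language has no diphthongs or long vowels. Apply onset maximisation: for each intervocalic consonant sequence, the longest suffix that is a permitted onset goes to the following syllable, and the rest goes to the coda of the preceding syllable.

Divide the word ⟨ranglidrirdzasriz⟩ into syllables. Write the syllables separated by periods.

ran.gli.drird.zas.riz

Nuclei (vowels): a, i, i, a, i → 5 syllables.
Between /a/ (V1) and /i/ (V2): /ngl/; trying suffixes from longest down, /gl/ is the first permitted one, so coda /n/ | onset /gl/.
Between /i/ (V2) and /i/ (V3): /dr/ — entire cluster is a permitted onset → onset /dr/, coda ∅.
Between /i/ (V3) and /a/ (V4): cluster /rdz/ — the longest permitted-onset suffix is /z/; onset = /z/, preceding coda = /rd/.
Between /a/ (V4) and /i/ (V5): /sr/ splits as /s/ + /r/ (/r/ is the longest suffix that is a licit onset).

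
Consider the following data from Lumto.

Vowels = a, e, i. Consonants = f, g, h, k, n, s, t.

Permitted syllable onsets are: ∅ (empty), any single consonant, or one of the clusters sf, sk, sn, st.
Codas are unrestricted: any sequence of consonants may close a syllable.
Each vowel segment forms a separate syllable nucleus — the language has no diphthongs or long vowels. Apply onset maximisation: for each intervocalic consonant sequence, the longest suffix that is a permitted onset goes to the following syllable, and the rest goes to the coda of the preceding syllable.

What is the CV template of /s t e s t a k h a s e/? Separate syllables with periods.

The vowels are e, a, a, e — 4 nuclei, so 4 syllables.
/e…a/ gap (V1→V2): /st/ is a licit onset in full, so it all attaches to the next syllable.
/a…a/ gap (V2→V3): /kh/ — longest licit onset from the right is /h/, leaving /k/ as coda.
/a…e/ gap (V3→V4): /s/ → onset of the next syllable (single consonants are always licit onsets).
Putting it together: ste.stak.ha.se.
Mapping each syllable to C/V: /ste/ → CCV, /stak/ → CCVC, /ha/ → CV, /se/ → CV.

CCV.CCVC.CV.CV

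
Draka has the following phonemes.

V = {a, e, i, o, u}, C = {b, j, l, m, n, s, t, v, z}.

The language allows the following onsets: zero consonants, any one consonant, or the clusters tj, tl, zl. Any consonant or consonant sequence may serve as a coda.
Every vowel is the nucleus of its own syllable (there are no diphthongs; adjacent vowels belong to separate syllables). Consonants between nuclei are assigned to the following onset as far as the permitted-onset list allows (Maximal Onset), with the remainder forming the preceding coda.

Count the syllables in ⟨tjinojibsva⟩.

The vowels are i, o, i, a — 4 nuclei, so 4 syllables.

4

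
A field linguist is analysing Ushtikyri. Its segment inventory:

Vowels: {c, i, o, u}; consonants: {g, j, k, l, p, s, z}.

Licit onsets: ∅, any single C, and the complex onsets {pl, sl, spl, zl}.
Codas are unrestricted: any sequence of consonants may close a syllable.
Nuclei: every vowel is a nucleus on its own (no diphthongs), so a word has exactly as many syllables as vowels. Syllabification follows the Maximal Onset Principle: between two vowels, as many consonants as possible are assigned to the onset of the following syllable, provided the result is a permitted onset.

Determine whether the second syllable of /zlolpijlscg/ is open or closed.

closed

Nuclei (vowels): o, i, c → 3 syllables.
Between /o/ (V1) and /i/ (V2): cluster /lp/ — the longest permitted-onset suffix is /p/; onset = /p/, preceding coda = /l/.
Between /i/ (V2) and /c/ (V3): /jls/ splits as /jl/ + /s/ (/s/ is the longest suffix that is a licit onset).
Putting it together: zlol.pijl.scg.
Syllable 2 is /pijl/ with coda /jl/, so it is closed.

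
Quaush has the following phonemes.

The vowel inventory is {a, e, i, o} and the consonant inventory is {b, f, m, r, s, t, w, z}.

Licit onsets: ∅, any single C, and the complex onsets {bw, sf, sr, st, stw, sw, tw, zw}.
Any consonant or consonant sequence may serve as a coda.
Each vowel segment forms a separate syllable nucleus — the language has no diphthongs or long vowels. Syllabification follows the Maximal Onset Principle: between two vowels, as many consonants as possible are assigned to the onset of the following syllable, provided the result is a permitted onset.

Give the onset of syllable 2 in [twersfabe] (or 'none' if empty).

Vowels present: e, a, e; each is a nucleus, giving 3 syllables.
/e…a/ gap (V1→V2): /rsf/ splits as /r/ + /sf/ (/sf/ is the longest suffix that is a licit onset).
/a…e/ gap (V2→V3): /b/ → onset of the next syllable (single consonants are always licit onsets).
Result: twer.sfa.be.
Syllable 2 is /sfa/: onset /sf/, nucleus /a/, coda ∅.

sf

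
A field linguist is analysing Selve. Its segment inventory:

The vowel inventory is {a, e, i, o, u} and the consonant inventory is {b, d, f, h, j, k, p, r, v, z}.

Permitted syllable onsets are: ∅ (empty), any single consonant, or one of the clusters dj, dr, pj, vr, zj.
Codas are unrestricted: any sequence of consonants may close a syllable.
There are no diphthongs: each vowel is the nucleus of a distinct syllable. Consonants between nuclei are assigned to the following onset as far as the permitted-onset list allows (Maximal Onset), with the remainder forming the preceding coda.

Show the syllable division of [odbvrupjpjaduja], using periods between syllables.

odb.vrupj.pja.du.ja

The vowels are o, u, a, u, a — 5 nuclei, so 5 syllables.
σ1/σ2 boundary: cluster /dbvr/ — the longest permitted-onset suffix is /vr/; onset = /vr/, preceding coda = /db/.
σ2/σ3 boundary: /pjpj/ — longest licit onset from the right is /pj/, leaving /pj/ as coda.
σ3/σ4 boundary: /d/ is a single consonant, so it becomes the next onset.
σ4/σ5 boundary: just /j/ — single C goes to the following onset.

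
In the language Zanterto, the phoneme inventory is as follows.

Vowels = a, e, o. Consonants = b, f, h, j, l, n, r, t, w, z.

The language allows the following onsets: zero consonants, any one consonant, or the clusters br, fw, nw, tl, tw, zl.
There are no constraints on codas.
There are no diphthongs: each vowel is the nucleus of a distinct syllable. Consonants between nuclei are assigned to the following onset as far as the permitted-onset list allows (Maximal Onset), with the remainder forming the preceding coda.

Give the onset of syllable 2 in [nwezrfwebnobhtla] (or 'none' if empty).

Nuclei (vowels): e, e, o, a → 4 syllables.
/e…e/ gap (V1→V2): cluster /zrfw/ — the longest permitted-onset suffix is /fw/; onset = /fw/, preceding coda = /zr/.
/e…o/ gap (V2→V3): cluster /bn/ — the longest permitted-onset suffix is /n/; onset = /n/, preceding coda = /b/.
/o…a/ gap (V3→V4): /bhtl/; trying suffixes from longest down, /tl/ is the first permitted one, so coda /bh/ | onset /tl/.
So the parse is nwezr.fweb.nobh.tla.
Syllable 2 is /fweb/: onset /fw/, nucleus /e/, coda /b/.

fw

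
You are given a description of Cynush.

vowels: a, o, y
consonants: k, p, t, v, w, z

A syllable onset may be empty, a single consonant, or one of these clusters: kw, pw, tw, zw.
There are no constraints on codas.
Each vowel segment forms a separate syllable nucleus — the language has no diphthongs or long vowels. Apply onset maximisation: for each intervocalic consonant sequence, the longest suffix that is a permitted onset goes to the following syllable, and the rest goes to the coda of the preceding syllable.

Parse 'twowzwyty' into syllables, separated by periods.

Vowels present: o, y, y; each is a nucleus, giving 3 syllables.
σ1/σ2 boundary: cluster /wzw/ — the longest permitted-onset suffix is /zw/; onset = /zw/, preceding coda = /w/.
σ2/σ3 boundary: /t/ → onset of the next syllable (single consonants are always licit onsets).

twow.zwy.ty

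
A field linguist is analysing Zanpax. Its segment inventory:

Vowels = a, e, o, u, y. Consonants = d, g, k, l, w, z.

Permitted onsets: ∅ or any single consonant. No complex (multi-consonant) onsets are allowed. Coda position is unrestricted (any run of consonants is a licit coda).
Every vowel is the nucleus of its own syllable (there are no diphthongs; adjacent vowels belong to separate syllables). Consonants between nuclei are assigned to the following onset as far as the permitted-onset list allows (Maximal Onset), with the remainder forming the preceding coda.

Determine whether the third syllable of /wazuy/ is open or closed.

open

Vowels present: a, u, y; each is a nucleus, giving 3 syllables.
V1 /a/ – V2 /u/: /z/ is a single consonant, so it becomes the next onset.
V2 /u/ – V3 /y/: no consonants, so the boundary falls immediately after /u/.
Syllabification: wa.zu.y.
Syllable 3 is /y/; it ends in its nucleus with no coda, so it is open.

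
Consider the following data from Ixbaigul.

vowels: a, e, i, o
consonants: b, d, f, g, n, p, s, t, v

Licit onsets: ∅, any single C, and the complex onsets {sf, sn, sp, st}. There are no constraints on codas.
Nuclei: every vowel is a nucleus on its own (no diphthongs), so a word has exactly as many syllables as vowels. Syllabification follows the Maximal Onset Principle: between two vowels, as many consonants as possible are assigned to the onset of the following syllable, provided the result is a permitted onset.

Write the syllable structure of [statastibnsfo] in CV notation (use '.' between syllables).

Vowels present: a, a, i, o; each is a nucleus, giving 4 syllables.
V1 /a/ – V2 /a/: /t/ is a single consonant, so it becomes the next onset.
V2 /a/ – V3 /i/: cluster /st/ — /st/ is itself a permitted onset, so the whole cluster goes right; preceding coda = ∅.
V3 /i/ – V4 /o/: /bnsf/ splits as /bn/ + /sf/ (/sf/ is the longest suffix that is a licit onset).
Result: sta.ta.stibn.sfo.
Mapping each syllable to C/V: /sta/ → CCV, /ta/ → CV, /stibn/ → CCVCC, /sfo/ → CCV.

CCV.CV.CCVCC.CCV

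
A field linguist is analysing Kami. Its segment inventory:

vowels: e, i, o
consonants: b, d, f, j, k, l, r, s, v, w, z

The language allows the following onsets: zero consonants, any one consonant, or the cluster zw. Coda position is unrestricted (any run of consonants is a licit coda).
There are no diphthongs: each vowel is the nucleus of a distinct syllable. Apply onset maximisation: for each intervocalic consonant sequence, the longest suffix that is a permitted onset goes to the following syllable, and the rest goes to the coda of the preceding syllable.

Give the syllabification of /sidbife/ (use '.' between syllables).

sid.bi.fe

Nuclei (vowels): i, i, e → 3 syllables.
Between /i/ (V1) and /i/ (V2): /db/ — longest licit onset from the right is /b/, leaving /d/ as coda.
Between /i/ (V2) and /e/ (V3): /f/ is a single consonant, so it becomes the next onset.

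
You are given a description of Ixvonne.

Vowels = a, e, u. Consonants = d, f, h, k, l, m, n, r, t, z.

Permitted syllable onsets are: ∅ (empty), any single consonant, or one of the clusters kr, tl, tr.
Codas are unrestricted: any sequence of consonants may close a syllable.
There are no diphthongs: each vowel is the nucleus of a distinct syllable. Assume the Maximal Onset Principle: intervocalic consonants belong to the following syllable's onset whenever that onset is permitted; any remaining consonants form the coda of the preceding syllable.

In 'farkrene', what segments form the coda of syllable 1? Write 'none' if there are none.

The vowels are a, e, e — 3 nuclei, so 3 syllables.
Between /a/ (V1) and /e/ (V2): cluster /rkr/ — the longest permitted-onset suffix is /kr/; onset = /kr/, preceding coda = /r/.
Between /e/ (V2) and /e/ (V3): just /n/ — single C goes to the following onset.
So the parse is far.kre.ne.
Syllable 1 is /far/: onset /f/, nucleus /a/, coda /r/.

r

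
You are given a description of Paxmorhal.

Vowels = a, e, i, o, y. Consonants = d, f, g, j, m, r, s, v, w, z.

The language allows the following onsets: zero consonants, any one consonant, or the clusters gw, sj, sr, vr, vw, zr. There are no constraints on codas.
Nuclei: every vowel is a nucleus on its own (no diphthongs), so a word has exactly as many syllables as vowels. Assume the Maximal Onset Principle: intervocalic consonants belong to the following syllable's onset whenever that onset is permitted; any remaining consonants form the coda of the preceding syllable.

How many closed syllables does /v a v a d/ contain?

Nuclei (vowels): a, a → 2 syllables.
σ1/σ2 boundary: /v/ → onset of the next syllable (single consonants are always licit onsets).
Putting it together: va.vad.
Classifying each syllable: /va/ (open), /vad/ (closed).
Closed syllables: 1.

1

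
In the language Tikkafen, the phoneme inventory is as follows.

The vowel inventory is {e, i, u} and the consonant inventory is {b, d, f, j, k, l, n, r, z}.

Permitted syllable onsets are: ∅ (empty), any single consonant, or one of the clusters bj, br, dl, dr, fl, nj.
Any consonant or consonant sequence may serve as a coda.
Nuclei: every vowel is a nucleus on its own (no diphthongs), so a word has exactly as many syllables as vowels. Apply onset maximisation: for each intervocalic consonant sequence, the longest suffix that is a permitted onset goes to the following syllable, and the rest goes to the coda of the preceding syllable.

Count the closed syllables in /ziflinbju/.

The vowels are i, i, u — 3 nuclei, so 3 syllables.
V1 /i/ – V2 /i/: cluster /fl/ — /fl/ is itself a permitted onset, so the whole cluster goes right; preceding coda = ∅.
V2 /i/ – V3 /u/: /nbj/ — longest licit onset from the right is /bj/, leaving /n/ as coda.
Syllabification: zi.flin.bju.
Classifying each syllable: /zi/ (open), /flin/ (closed), /bju/ (open).
Closed syllables: 1.

1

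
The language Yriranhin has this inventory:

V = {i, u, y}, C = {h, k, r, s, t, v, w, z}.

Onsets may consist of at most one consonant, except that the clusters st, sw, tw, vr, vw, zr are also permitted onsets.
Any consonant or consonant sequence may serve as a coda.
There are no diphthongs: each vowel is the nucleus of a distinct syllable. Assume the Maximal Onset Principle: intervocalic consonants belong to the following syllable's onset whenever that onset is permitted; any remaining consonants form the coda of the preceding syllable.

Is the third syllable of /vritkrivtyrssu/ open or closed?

closed

The vowels are i, i, y, u — 4 nuclei, so 4 syllables.
/i…i/ gap (V1→V2): /tkr/; trying suffixes from longest down, /r/ is the first permitted one, so coda /tk/ | onset /r/.
/i…y/ gap (V2→V3): cluster /vt/ — the longest permitted-onset suffix is /t/; onset = /t/, preceding coda = /v/.
/y…u/ gap (V3→V4): cluster /rss/ — the longest permitted-onset suffix is /s/; onset = /s/, preceding coda = /rs/.
Result: vritk.riv.tyrs.su.
Syllable 3 is /tyrs/ with coda /rs/, so it is closed.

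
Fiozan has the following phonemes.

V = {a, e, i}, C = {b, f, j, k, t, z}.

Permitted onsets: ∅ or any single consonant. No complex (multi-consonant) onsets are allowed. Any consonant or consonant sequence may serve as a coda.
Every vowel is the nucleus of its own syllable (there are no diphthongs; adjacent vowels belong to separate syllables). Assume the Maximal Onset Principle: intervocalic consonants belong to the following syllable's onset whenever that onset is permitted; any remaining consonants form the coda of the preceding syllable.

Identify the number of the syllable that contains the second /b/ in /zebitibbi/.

Nuclei (vowels): e, i, i, i → 4 syllables.
V1 /e/ – V2 /i/: just /b/ — single C goes to the following onset.
V2 /i/ – V3 /i/: just /t/ — single C goes to the following onset.
V3 /i/ – V4 /i/: /bb/ — longest licit onset from the right is /b/, leaving /b/ as coda.
Result: ze.bi.tib.bi.
The second /b/ is in the coda of syllable 3 (/tib/).

3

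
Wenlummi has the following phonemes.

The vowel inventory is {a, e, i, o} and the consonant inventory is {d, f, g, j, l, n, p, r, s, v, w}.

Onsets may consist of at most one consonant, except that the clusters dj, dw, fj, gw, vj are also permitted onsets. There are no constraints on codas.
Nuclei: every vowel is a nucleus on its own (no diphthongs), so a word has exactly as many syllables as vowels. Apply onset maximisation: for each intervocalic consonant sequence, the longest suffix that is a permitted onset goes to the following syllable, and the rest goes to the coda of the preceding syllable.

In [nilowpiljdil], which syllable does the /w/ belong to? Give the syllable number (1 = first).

2

Vowels present: i, o, i, i; each is a nucleus, giving 4 syllables.
/i…o/ gap (V1→V2): /l/ → onset of the next syllable (single consonants are always licit onsets).
/o…i/ gap (V2→V3): /wp/ — longest licit onset from the right is /p/, leaving /w/ as coda.
/i…i/ gap (V3→V4): /ljd/; trying suffixes from longest down, /d/ is the first permitted one, so coda /lj/ | onset /d/.
Putting it together: ni.low.pilj.dil.
The /w/ is in the coda of syllable 2 (/low/).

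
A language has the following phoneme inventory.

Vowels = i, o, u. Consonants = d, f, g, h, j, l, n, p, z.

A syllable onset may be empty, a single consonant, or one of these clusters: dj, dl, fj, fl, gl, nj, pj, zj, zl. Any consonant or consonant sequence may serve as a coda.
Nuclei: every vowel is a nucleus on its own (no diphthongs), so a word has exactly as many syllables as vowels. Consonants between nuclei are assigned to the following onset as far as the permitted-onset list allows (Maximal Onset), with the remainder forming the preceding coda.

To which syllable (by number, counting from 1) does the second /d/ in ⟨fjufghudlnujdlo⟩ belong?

4

Vowels present: u, u, u, o; each is a nucleus, giving 4 syllables.
σ1/σ2 boundary: /fgh/ — longest licit onset from the right is /h/, leaving /fg/ as coda.
σ2/σ3 boundary: /dln/ splits as /dl/ + /n/ (/n/ is the longest suffix that is a licit onset).
σ3/σ4 boundary: /jdl/; trying suffixes from longest down, /dl/ is the first permitted one, so coda /j/ | onset /dl/.
So the parse is fjufg.hudl.nuj.dlo.
The second /d/ is in the onset of syllable 4 (/dlo/).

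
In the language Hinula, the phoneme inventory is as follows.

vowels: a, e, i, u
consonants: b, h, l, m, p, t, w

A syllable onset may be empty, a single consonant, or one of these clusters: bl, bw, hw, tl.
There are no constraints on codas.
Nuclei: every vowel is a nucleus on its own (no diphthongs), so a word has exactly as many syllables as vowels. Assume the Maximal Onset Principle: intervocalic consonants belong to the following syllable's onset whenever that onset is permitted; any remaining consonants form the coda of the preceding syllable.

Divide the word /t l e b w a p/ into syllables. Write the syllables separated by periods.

tle.bwap

Nuclei (vowels): e, a → 2 syllables.
V1 /e/ – V2 /a/: /bw/ is a licit onset in full, so it all attaches to the next syllable.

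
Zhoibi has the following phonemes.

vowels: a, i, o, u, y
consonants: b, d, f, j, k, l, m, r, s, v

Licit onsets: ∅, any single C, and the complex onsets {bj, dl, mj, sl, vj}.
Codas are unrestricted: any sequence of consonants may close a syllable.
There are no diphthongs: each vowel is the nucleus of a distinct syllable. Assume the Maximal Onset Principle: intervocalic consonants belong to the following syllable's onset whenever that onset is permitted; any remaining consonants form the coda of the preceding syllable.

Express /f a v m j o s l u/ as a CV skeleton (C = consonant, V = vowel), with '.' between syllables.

CVC.CCV.CCV

The vowels are a, o, u — 3 nuclei, so 3 syllables.
σ1/σ2 boundary: cluster /vmj/ — the longest permitted-onset suffix is /mj/; onset = /mj/, preceding coda = /v/.
σ2/σ3 boundary: cluster /sl/ — /sl/ is itself a permitted onset, so the whole cluster goes right; preceding coda = ∅.
Putting it together: fav.mjo.slu.
Mapping each syllable to C/V: /fav/ → CVC, /mjo/ → CCV, /slu/ → CCV.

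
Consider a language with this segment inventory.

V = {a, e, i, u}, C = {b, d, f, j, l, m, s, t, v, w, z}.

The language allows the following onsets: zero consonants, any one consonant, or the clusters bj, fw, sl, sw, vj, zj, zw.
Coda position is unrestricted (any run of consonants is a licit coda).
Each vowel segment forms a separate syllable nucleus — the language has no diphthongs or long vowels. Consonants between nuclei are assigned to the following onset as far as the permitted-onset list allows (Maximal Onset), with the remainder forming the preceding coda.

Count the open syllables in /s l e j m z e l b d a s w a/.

The vowels are e, e, a, a — 4 nuclei, so 4 syllables.
V1 /e/ – V2 /e/: /jmz/ — longest licit onset from the right is /z/, leaving /jm/ as coda.
V2 /e/ – V3 /a/: /lbd/; trying suffixes from longest down, /d/ is the first permitted one, so coda /lb/ | onset /d/.
V3 /a/ – V4 /a/: cluster /sw/ — /sw/ is itself a permitted onset, so the whole cluster goes right; preceding coda = ∅.
Putting it together: slejm.zelb.da.swa.
Classifying each syllable: /slejm/ (closed), /zelb/ (closed), /da/ (open), /swa/ (open).
Open syllables: 2.

2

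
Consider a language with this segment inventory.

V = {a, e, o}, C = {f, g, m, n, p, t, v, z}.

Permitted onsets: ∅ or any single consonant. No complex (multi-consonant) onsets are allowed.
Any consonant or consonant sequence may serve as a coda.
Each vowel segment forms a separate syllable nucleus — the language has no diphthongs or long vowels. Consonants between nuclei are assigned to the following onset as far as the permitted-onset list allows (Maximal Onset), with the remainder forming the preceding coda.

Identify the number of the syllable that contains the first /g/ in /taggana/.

The vowels are a, a, a — 3 nuclei, so 3 syllables.
Between /a/ (V1) and /a/ (V2): cluster /gg/ — the longest permitted-onset suffix is /g/; onset = /g/, preceding coda = /g/.
Between /a/ (V2) and /a/ (V3): just /n/ — single C goes to the following onset.
So the parse is tag.ga.na.
The first /g/ is in the coda of syllable 1 (/tag/).

1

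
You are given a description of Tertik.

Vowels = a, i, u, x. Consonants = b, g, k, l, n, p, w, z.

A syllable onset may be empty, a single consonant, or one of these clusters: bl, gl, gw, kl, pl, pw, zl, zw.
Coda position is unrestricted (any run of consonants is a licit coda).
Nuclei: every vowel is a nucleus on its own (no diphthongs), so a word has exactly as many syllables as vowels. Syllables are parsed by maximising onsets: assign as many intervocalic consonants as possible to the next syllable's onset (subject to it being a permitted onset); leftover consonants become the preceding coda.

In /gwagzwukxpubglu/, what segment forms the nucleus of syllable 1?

a

Vowels present: a, u, x, u, u; each is a nucleus, giving 5 syllables.
The first nucleus (vowel 1 from the left) is /a/.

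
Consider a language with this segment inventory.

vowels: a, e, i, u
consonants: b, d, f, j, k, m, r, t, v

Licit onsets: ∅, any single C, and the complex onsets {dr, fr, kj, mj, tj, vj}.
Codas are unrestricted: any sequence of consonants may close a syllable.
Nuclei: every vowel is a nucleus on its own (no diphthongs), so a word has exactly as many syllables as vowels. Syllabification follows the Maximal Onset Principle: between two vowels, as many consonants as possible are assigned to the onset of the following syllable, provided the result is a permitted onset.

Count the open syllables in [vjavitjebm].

The vowels are a, i, e — 3 nuclei, so 3 syllables.
Between /a/ (V1) and /i/ (V2): /v/ → onset of the next syllable (single consonants are always licit onsets).
Between /i/ (V2) and /e/ (V3): /tj/ — entire cluster is a permitted onset → onset /tj/, coda ∅.
Putting it together: vja.vi.tjebm.
Classifying each syllable: /vja/ (open), /vi/ (open), /tjebm/ (closed).
Open syllables: 2.

2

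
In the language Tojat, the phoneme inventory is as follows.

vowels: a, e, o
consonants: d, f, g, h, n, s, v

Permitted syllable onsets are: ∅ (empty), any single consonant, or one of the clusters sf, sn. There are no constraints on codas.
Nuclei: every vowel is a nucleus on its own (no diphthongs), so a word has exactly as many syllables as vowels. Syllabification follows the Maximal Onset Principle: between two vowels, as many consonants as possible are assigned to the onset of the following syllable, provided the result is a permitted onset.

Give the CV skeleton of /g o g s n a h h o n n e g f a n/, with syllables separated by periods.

Nuclei (vowels): o, a, o, e, a → 5 syllables.
V1 /o/ – V2 /a/: /gsn/; trying suffixes from longest down, /sn/ is the first permitted one, so coda /g/ | onset /sn/.
V2 /a/ – V3 /o/: /hh/; trying suffixes from longest down, /h/ is the first permitted one, so coda /h/ | onset /h/.
V3 /o/ – V4 /e/: /nn/ — longest licit onset from the right is /n/, leaving /n/ as coda.
V4 /e/ – V5 /a/: cluster /gf/ — the longest permitted-onset suffix is /f/; onset = /f/, preceding coda = /g/.
Syllabification: gog.snah.hon.neg.fan.
Mapping each syllable to C/V: /gog/ → CVC, /snah/ → CCVC, /hon/ → CVC, /neg/ → CVC, /fan/ → CVC.

CVC.CCVC.CVC.CVC.CVC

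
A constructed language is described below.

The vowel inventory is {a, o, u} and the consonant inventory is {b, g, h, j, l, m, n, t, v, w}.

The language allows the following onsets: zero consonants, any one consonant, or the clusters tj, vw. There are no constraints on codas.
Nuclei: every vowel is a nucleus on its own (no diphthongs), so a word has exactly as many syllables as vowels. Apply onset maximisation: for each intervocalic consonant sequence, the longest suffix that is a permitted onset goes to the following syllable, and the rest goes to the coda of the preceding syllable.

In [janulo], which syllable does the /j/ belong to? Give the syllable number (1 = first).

The vowels are a, u, o — 3 nuclei, so 3 syllables.
/a…u/ gap (V1→V2): /n/ is a single consonant, so it becomes the next onset.
/u…o/ gap (V2→V3): /l/ → onset of the next syllable (single consonants are always licit onsets).
So the parse is ja.nu.lo.
The /j/ is in the onset of syllable 1 (/ja/).

1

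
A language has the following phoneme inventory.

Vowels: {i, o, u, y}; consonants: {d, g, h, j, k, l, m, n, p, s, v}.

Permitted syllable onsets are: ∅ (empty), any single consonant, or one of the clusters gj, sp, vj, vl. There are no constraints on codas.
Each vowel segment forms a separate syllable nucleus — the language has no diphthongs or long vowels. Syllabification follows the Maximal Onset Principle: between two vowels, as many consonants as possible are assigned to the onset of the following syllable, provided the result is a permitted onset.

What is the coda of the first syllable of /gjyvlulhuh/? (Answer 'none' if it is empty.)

none

The vowels are y, u, u — 3 nuclei, so 3 syllables.
σ1/σ2 boundary: /vl/ — entire cluster is a permitted onset → onset /vl/, coda ∅.
σ2/σ3 boundary: /lh/ splits as /l/ + /h/ (/h/ is the longest suffix that is a licit onset).
Syllabification: gjy.vlul.huh.
Syllable 1 is /gjy/: onset /gj/, nucleus /y/, coda ∅.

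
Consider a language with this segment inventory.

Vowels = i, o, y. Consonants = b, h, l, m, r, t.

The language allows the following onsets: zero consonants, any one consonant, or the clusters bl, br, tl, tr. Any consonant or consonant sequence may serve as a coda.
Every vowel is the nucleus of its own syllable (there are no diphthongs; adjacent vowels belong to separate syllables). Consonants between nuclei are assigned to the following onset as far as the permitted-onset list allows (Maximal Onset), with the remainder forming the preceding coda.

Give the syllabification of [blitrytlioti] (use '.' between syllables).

The vowels are i, y, i, o, i — 5 nuclei, so 5 syllables.
/i…y/ gap (V1→V2): /tr/ — entire cluster is a permitted onset → onset /tr/, coda ∅.
/y…i/ gap (V2→V3): /tl/ — entire cluster is a permitted onset → onset /tl/, coda ∅.
/i…o/ gap (V3→V4): no consonants, so the boundary falls immediately after /i/.
/o…i/ gap (V4→V5): just /t/ — single C goes to the following onset.

bli.try.tli.o.ti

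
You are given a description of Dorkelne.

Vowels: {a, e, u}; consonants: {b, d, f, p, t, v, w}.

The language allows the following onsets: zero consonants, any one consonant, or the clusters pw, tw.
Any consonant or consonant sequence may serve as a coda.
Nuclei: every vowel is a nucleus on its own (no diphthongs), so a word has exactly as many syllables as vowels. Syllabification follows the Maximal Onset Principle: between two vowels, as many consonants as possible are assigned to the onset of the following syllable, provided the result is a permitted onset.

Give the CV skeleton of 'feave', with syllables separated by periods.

The vowels are e, a, e — 3 nuclei, so 3 syllables.
V1 /e/ – V2 /a/: hiatus — the boundary sits between the two vowels.
V2 /a/ – V3 /e/: /v/ → onset of the next syllable (single consonants are always licit onsets).
Syllabification: fe.a.ve.
Mapping each syllable to C/V: /fe/ → CV, /a/ → V, /ve/ → CV.

CV.V.CV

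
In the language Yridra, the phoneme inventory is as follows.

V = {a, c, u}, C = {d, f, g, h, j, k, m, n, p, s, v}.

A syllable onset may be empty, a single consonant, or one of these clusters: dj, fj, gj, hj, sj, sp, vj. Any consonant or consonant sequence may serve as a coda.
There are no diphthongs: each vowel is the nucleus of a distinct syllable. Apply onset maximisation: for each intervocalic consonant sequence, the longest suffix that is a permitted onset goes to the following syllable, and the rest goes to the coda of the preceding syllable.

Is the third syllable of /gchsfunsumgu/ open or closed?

The vowels are c, u, u, u — 4 nuclei, so 4 syllables.
Between /c/ (V1) and /u/ (V2): /hsf/ splits as /hs/ + /f/ (/f/ is the longest suffix that is a licit onset).
Between /u/ (V2) and /u/ (V3): cluster /ns/ — the longest permitted-onset suffix is /s/; onset = /s/, preceding coda = /n/.
Between /u/ (V3) and /u/ (V4): /mg/ — longest licit onset from the right is /g/, leaving /m/ as coda.
Result: gchs.fun.sum.gu.
Syllable 3 is /sum/ with coda /m/, so it is closed.

closed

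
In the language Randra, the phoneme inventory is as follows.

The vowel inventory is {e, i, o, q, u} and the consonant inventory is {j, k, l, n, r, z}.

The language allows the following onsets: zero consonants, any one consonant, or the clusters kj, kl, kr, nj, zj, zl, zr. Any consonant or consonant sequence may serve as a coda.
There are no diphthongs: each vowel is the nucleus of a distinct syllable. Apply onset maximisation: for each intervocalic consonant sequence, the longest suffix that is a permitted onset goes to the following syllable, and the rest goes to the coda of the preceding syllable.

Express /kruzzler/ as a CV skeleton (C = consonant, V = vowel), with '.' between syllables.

The vowels are u, e — 2 nuclei, so 2 syllables.
/u…e/ gap (V1→V2): /zzl/ splits as /z/ + /zl/ (/zl/ is the longest suffix that is a licit onset).
Putting it together: kruz.zler.
Mapping each syllable to C/V: /kruz/ → CCVC, /zler/ → CCVC.

CCVC.CCVC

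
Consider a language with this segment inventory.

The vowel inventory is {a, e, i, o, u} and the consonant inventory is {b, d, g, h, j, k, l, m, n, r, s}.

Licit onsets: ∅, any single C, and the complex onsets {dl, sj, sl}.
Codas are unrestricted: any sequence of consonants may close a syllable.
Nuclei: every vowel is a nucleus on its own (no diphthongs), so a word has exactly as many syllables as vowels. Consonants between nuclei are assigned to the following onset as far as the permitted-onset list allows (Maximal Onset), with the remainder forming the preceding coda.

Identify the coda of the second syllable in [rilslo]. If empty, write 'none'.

The vowels are i, o — 2 nuclei, so 2 syllables.
Between /i/ (V1) and /o/ (V2): /lsl/; trying suffixes from longest down, /sl/ is the first permitted one, so coda /l/ | onset /sl/.
So the parse is ril.slo.
Syllable 2 is /slo/: onset /sl/, nucleus /o/, coda ∅.

none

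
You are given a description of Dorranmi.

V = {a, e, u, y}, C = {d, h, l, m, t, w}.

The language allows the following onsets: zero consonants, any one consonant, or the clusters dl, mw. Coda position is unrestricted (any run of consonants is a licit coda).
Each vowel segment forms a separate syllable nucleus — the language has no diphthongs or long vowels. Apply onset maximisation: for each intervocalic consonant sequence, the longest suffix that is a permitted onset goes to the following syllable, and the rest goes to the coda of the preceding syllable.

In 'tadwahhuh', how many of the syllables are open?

The vowels are a, a, u — 3 nuclei, so 3 syllables.
V1 /a/ – V2 /a/: /dw/ — longest licit onset from the right is /w/, leaving /d/ as coda.
V2 /a/ – V3 /u/: /hh/; trying suffixes from longest down, /h/ is the first permitted one, so coda /h/ | onset /h/.
Syllabification: tad.wah.huh.
Classifying each syllable: /tad/ (closed), /wah/ (closed), /huh/ (closed).
Open syllables: 0.

0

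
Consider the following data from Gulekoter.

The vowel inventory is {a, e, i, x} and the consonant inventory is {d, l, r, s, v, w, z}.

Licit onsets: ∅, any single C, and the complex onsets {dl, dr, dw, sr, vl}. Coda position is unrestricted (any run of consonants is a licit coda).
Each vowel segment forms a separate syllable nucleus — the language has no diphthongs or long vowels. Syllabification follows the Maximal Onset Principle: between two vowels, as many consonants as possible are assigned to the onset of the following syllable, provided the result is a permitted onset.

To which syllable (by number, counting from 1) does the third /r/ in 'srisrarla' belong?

Nuclei (vowels): i, a, a → 3 syllables.
/i…a/ gap (V1→V2): /sr/ — entire cluster is a permitted onset → onset /sr/, coda ∅.
/a…a/ gap (V2→V3): /rl/ splits as /r/ + /l/ (/l/ is the longest suffix that is a licit onset).
Result: sri.srar.la.
The third /r/ is in the coda of syllable 2 (/srar/).

2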